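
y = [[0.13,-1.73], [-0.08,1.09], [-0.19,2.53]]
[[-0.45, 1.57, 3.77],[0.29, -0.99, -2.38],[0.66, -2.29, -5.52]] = y @ [[0.1, -0.33, -0.80], [0.27, -0.93, -2.24]]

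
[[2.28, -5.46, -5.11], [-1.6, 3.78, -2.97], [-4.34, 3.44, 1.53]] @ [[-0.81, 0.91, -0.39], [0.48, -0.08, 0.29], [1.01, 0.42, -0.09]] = [[-9.63, 0.37, -2.01], [0.11, -3.01, 1.99], [6.71, -3.58, 2.55]]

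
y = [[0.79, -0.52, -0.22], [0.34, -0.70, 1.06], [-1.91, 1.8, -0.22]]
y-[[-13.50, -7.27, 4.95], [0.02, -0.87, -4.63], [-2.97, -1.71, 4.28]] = [[14.29, 6.75, -5.17], [0.32, 0.17, 5.69], [1.06, 3.51, -4.5]]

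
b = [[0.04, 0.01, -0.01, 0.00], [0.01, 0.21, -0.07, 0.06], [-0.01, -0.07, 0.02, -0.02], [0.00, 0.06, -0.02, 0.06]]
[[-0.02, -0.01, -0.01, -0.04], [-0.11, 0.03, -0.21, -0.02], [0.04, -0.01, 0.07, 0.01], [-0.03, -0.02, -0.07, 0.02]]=b@[[-0.47,-0.22,0.04,-0.76], [-0.65,0.31,-0.68,-0.04], [-0.39,0.01,0.8,0.61], [0.0,-0.56,-0.14,0.62]]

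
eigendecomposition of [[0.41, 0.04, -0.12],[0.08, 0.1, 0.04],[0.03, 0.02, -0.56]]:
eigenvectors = [[0.97, 0.12, 0.13], [0.25, -0.99, -0.08], [0.03, -0.03, 0.99]]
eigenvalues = [0.42, 0.09, -0.56]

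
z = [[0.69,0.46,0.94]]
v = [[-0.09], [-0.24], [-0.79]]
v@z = [[-0.06, -0.04, -0.08],[-0.17, -0.11, -0.23],[-0.55, -0.36, -0.74]]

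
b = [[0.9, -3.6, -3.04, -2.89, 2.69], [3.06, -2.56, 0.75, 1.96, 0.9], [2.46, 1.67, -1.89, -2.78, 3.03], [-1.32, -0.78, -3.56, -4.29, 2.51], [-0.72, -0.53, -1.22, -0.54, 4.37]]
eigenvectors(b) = [[(0.57+0j), 0.57-0.00j, (0.01+0j), (-0.02+0j), 0.15+0.00j], [0.27-0.43j, (0.27+0.43j), -0.19+0.00j, (-0.15+0j), (-0.57+0j)], [(-0.21-0.48j), -0.21+0.48j, -0.51+0.00j, (0.81+0j), (0.49+0j)], [(0.26+0.24j), 0.26-0.24j, -0.02+0.00j, -0.54+0.00j, (0.64+0j)], [0.13-0.04j, (0.13+0.04j), -0.84+0.00j, (0.14+0j), 0.07+0.00j]]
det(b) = -36.57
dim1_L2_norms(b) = [6.21, 4.6, 5.41, 6.3, 4.66]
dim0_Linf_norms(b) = [3.06, 3.6, 3.56, 4.29, 4.37]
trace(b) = -3.47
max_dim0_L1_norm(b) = 13.5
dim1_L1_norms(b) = [13.12, 9.23, 11.83, 12.46, 7.38]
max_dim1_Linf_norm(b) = 4.37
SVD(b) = [[-0.57,  -0.37,  0.44,  -0.25,  -0.54], [0.04,  -0.86,  -0.08,  -0.06,  0.5], [-0.42,  0.02,  -0.84,  -0.33,  -0.1], [-0.6,  0.34,  0.27,  -0.09,  0.66], [-0.37,  -0.11,  -0.16,  0.9,  -0.08]] @ diag([9.854653862810466, 5.331616807628294, 3.9393009861009305, 3.06529692174228, 0.05763664868681801]) @ [[-0.04, 0.19, 0.52, 0.58, -0.60], [-0.61, 0.63, -0.12, -0.39, -0.25], [-0.55, -0.74, -0.15, -0.04, -0.37], [-0.57, 0.03, 0.18, 0.47, 0.65], [0.04, 0.17, -0.81, 0.54, -0.13]]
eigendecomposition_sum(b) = [[0.43+2.02j, (-1.88-0.18j), (-1.2-0.31j), (-0.99-0.43j), (1.19+0.27j)],[(1.71+0.61j), (-1+1.33j), (-0.79+0.76j), -0.78+0.54j, (0.75-0.76j)],[(1.53-1.09j), 0.53+1.64j, (0.18+1.12j), -0.00+0.98j, (-0.2-1.09j)],[-0.65+1.09j, (-0.78-0.87j), (-0.41-0.65j), -0.27-0.61j, (0.42+0.62j)],[(0.24+0.41j), -0.43+0.10j, (-0.29+0.02j), (-0.25-0.02j), 0.28-0.03j]] + [[0.43-2.02j, (-1.88+0.18j), -1.20+0.31j, (-0.99+0.43j), 1.19-0.27j], [1.71-0.61j, (-1-1.33j), -0.79-0.76j, -0.78-0.54j, 0.75+0.76j], [1.53+1.09j, 0.53-1.64j, (0.18-1.12j), (-0-0.98j), -0.20+1.09j], [-0.65-1.09j, -0.78+0.87j, -0.41+0.65j, (-0.27+0.61j), 0.42-0.62j], [(0.24-0.41j), (-0.43-0.1j), -0.29-0.02j, -0.25+0.02j, 0.28+0.03j]] + [[0.02-0.00j,-0.00+0.00j,(0.01-0j),(-0.01-0j),-0.06+0.00j], [(-0.27+0j),(0.06-0j),-0.08+0.00j,(0.09+0j),(0.81-0j)], [(-0.75+0j),(0.16-0j),-0.22+0.00j,0.24+0.00j,(2.22-0j)], [(-0.03+0j),(0.01-0j),-0.01+0.00j,(0.01+0j),(0.08-0j)], [-1.23+0.00j,0.26-0.00j,(-0.35+0j),(0.4+0j),(3.63-0j)]] + [[-0.00+0.00j,  -0j,  -0.00+0.00j,  0j,  -0.00-0.00j],[(-0.02+0j),  (0.02-0j),  -0.00+0.00j,  (0.02+0j),  (-0-0j)],[0.10-0.00j,  -0.09+0.00j,  0.02-0.00j,  -0.12-0.00j,  0.01+0.00j],[(-0.06+0j),  0.06-0.00j,  -0.01+0.00j,  0.08+0.00j,  (-0.01-0j)],[0.02-0.00j,  -0.02+0.00j,  0.00-0.00j,  -0.02-0.00j,  0j]] + [[0.02-0.00j, (0.17-0j), -0.64-0.00j, (-0.9-0j), (0.37+0j)], [(-0.07+0j), -0.63+0.00j, 2.41+0.00j, 3.41+0.00j, (-1.41-0j)], [(0.06-0j), (0.53-0j), (-2.05-0j), (-2.91-0j), (1.2+0j)], [(0.08-0j), 0.71-0.00j, -2.71-0.00j, (-3.84-0j), 1.59+0.00j], [(0.01-0j), (0.08-0j), (-0.29-0j), (-0.42-0j), (0.17+0j)]]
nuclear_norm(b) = 22.25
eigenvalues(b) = [(-0.38+3.82j), (-0.38-3.82j), (3.5+0j), (0.11+0j), (-6.33+0j)]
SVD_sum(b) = [[0.21, -1.08, -2.92, -3.21, 3.34], [-0.01, 0.07, 0.19, 0.21, -0.22], [0.16, -0.81, -2.18, -2.4, 2.49], [0.23, -1.15, -3.09, -3.41, 3.55], [0.14, -0.70, -1.90, -2.09, 2.18]] + [[1.2, -1.22, 0.24, 0.77, 0.48], [2.80, -2.86, 0.57, 1.80, 1.13], [-0.08, 0.08, -0.02, -0.05, -0.03], [-1.13, 1.15, -0.23, -0.73, -0.45], [0.37, -0.38, 0.07, 0.24, 0.15]] + [[-0.94, -1.27, -0.25, -0.07, -0.64],  [0.17, 0.23, 0.05, 0.01, 0.12],  [1.81, 2.43, 0.48, 0.14, 1.22],  [-0.58, -0.78, -0.16, -0.04, -0.39],  [0.35, 0.47, 0.09, 0.03, 0.23]] + [[0.44,-0.02,-0.14,-0.36,-0.5], [0.10,-0.01,-0.03,-0.08,-0.12], [0.57,-0.03,-0.18,-0.47,-0.66], [0.16,-0.01,-0.05,-0.13,-0.18], [-1.57,0.09,0.51,1.29,1.81]] + [[-0.00,-0.01,0.03,-0.02,0.0], [0.00,0.00,-0.02,0.02,-0.0], [-0.00,-0.0,0.00,-0.00,0.0], [0.0,0.01,-0.03,0.02,-0.01], [-0.00,-0.00,0.0,-0.00,0.00]]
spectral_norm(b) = 9.85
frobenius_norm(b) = 12.27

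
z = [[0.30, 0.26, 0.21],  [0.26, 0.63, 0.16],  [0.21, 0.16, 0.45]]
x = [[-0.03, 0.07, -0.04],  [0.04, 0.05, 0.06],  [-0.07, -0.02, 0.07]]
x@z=[[0.00, 0.03, -0.01], [0.04, 0.05, 0.04], [-0.01, -0.02, 0.01]]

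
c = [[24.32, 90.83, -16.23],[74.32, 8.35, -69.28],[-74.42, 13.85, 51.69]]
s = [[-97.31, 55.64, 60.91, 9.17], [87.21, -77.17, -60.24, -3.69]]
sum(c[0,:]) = 98.92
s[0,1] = 55.64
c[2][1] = 13.85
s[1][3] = -3.69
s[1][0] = 87.21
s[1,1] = -77.17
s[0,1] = 55.64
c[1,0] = 74.32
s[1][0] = 87.21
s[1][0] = 87.21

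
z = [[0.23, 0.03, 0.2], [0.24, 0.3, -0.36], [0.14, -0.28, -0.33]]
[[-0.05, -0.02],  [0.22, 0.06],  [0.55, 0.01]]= z@[[0.58,-0.02],[-0.71,0.07],[-0.82,-0.11]]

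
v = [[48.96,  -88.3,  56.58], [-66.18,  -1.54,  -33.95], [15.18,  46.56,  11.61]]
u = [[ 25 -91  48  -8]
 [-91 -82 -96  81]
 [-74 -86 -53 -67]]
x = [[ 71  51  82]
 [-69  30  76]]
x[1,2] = 76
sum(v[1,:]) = -101.67000000000002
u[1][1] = -82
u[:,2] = [48, -96, -53]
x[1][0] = -69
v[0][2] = 56.58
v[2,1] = 46.56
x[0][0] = 71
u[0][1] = -91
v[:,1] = [-88.3, -1.54, 46.56]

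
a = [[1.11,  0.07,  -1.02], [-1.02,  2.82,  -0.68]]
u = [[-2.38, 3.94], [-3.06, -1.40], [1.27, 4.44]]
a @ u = [[-4.15,-0.25],[-7.07,-10.99]]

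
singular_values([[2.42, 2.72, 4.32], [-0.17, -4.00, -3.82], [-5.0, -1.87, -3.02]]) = [9.25, 3.75, 0.65]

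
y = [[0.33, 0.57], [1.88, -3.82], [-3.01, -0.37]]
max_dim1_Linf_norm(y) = 3.82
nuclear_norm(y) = 7.27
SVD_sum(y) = [[-0.15,  0.18], [2.63,  -3.21], [-1.03,  1.25]] + [[0.48, 0.39], [-0.75, -0.61], [-1.98, -1.62]]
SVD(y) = [[0.05, 0.22], [-0.93, -0.34], [0.36, -0.91]] @ diag([4.4581311316866055, 2.8076087356835706]) @ [[-0.63, 0.77], [0.77, 0.63]]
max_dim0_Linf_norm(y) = 3.82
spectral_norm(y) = 4.46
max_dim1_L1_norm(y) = 5.7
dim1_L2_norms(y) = [0.66, 4.26, 3.03]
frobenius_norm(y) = 5.27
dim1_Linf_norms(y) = [0.57, 3.82, 3.01]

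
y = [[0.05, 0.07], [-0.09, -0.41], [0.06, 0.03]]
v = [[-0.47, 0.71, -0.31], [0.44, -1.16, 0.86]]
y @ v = [[0.01, -0.05, 0.04], [-0.14, 0.41, -0.32], [-0.01, 0.01, 0.01]]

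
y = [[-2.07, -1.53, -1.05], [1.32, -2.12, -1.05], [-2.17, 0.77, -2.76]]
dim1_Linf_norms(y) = [2.07, 2.12, 2.76]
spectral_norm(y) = 4.13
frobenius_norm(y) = 5.29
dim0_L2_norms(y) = [3.28, 2.73, 3.13]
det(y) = -19.08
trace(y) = -6.95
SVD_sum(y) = [[-1.65,  -0.05,  -1.55],[0.14,  0.00,  0.13],[-2.51,  -0.08,  -2.37]] + [[0.32,-1.00,-0.3],[0.76,-2.4,-0.73],[-0.17,0.52,0.16]] + [[-0.74, -0.48, 0.80], [0.42, 0.27, -0.45], [0.51, 0.33, -0.55]]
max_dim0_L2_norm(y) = 3.28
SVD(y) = [[-0.55, -0.38, -0.75], [0.05, -0.90, 0.42], [-0.84, 0.2, 0.51]] @ diag([4.132363459468999, 2.8913178565751854, 1.5971390957255045]) @ [[0.73, 0.02, 0.69], [-0.29, 0.92, 0.28], [0.62, 0.40, -0.67]]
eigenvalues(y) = [(-1.46+1.61j), (-1.46-1.61j), (-4.03+0j)]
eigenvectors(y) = [[(0.1+0.49j), 0.10-0.49j, 0.53+0.00j],[0.68+0.00j, (0.68-0j), 0.10+0.00j],[(-0.3-0.44j), (-0.3+0.44j), (0.84+0j)]]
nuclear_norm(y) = 8.62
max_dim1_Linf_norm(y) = 2.76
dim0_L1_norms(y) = [5.56, 4.42, 4.86]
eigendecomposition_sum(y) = [[-0.33+0.66j, -0.52-0.65j, (0.27-0.34j)],[(0.79+0.62j), (-1.01+0.52j), (-0.38-0.45j)],[0.04-0.78j, 0.78+0.42j, (-0.12+0.44j)]] + [[(-0.33-0.66j), (-0.52+0.65j), 0.27+0.34j], [0.79-0.62j, (-1.01-0.52j), -0.38+0.45j], [(0.04+0.78j), 0.78-0.42j, -0.12-0.44j]] + [[-1.42-0.00j, (-0.5+0j), -1.58+0.00j], [(-0.26-0j), -0.09+0.00j, -0.29+0.00j], [-2.26-0.00j, (-0.79+0j), -2.52+0.00j]]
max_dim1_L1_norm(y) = 5.7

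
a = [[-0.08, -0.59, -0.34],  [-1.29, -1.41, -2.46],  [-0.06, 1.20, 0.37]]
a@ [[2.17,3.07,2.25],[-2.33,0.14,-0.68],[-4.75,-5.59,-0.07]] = [[2.82,1.57,0.25], [12.17,9.59,-1.77], [-4.68,-2.08,-0.98]]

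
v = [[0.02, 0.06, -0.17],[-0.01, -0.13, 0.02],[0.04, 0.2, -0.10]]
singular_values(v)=[0.29, 0.12, 0.01]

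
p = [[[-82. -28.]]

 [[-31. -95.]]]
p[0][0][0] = -82.0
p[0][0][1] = -28.0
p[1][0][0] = -31.0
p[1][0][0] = -31.0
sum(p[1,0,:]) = -126.0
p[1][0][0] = -31.0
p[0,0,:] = [-82.0, -28.0]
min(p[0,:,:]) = -82.0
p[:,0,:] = [[-82.0, -28.0], [-31.0, -95.0]]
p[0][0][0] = -82.0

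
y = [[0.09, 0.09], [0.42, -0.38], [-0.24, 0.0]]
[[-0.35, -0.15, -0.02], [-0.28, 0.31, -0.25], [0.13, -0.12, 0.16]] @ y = [[-0.09, 0.03],[0.16, -0.14],[-0.08, 0.06]]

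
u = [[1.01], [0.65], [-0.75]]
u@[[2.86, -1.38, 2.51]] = [[2.89, -1.39, 2.54],[1.86, -0.9, 1.63],[-2.14, 1.03, -1.88]]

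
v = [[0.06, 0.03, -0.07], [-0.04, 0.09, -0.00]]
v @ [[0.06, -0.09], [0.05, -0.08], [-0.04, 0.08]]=[[0.01, -0.01],  [0.00, -0.00]]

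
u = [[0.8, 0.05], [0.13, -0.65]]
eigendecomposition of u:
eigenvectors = [[1.00, -0.03],[0.09, 1.0]]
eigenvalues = [0.8, -0.65]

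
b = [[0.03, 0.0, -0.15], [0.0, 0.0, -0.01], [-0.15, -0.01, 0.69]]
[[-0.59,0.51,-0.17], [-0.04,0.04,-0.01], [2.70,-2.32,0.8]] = b@[[0.41, -3.49, -0.42], [-0.04, 0.61, -1.92], [4.0, -4.11, 1.04]]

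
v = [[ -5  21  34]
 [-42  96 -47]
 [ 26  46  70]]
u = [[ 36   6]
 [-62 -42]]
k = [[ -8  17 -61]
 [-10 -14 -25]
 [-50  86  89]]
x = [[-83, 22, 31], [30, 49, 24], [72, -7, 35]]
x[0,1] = 22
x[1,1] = 49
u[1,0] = -62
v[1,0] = -42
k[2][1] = 86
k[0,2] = -61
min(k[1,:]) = -25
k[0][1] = 17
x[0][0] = -83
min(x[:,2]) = 24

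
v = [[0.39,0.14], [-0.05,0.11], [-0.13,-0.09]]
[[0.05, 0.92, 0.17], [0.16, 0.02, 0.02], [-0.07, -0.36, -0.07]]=v @ [[-0.33,1.98,0.31], [1.29,1.09,0.36]]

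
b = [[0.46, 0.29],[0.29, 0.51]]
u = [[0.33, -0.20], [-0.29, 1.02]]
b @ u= [[0.07, 0.2],[-0.05, 0.46]]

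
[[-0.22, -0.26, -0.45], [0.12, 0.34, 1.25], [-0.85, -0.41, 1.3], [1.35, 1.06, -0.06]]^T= [[-0.22, 0.12, -0.85, 1.35], [-0.26, 0.34, -0.41, 1.06], [-0.45, 1.25, 1.30, -0.06]]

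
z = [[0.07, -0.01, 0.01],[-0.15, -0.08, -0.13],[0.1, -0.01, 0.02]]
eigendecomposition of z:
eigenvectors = [[-0.39, 0.2, 0.06], [0.73, 0.71, 1.00], [-0.56, -0.67, 0.04]]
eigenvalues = [0.1, 0.0, -0.09]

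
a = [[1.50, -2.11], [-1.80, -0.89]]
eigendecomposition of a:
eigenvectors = [[0.89, 0.52],[-0.46, 0.86]]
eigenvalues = [2.59, -1.98]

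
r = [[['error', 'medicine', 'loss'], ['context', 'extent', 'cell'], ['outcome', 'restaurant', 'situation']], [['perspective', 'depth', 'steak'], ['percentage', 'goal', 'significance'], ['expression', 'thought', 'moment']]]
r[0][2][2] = 'situation'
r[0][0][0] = 'error'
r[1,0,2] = 'steak'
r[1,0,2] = 'steak'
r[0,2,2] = 'situation'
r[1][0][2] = 'steak'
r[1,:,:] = [['perspective', 'depth', 'steak'], ['percentage', 'goal', 'significance'], ['expression', 'thought', 'moment']]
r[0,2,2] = 'situation'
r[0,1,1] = 'extent'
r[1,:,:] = [['perspective', 'depth', 'steak'], ['percentage', 'goal', 'significance'], ['expression', 'thought', 'moment']]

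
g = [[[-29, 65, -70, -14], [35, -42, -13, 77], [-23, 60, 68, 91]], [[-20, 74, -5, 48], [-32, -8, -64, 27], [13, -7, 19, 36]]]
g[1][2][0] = 13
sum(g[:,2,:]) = 257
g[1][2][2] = 19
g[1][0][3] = 48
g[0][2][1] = 60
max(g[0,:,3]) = 91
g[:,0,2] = [-70, -5]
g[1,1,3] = 27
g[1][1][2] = -64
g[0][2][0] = -23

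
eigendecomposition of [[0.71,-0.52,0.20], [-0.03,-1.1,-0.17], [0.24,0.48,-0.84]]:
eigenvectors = [[(-0.99+0j),(0.17-0.11j),0.17+0.11j], [(0.03+0j),(0.18-0.44j),(0.18+0.44j)], [-0.14+0.00j,(-0.86+0j),-0.86-0.00j]]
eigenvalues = [(0.75+0j), (-0.99+0.28j), (-0.99-0.28j)]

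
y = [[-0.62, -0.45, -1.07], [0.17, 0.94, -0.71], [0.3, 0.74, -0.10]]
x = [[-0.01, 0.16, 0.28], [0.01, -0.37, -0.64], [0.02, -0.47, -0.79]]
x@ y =[[0.12, 0.36, -0.13], [-0.26, -0.83, 0.32], [-0.33, -1.04, 0.39]]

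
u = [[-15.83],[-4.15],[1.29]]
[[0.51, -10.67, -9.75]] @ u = [[23.63]]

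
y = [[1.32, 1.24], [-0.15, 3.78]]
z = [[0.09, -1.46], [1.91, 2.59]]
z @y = [[0.34, -5.41],[2.13, 12.16]]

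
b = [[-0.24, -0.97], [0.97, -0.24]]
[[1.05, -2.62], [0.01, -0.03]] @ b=[[-2.79, -0.39],  [-0.03, -0.0]]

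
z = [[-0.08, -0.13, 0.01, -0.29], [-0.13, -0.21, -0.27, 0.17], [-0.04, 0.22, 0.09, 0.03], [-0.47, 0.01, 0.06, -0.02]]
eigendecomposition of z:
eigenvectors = [[0.55+0.00j, (-0.62+0j), 0.08-0.05j, 0.08+0.05j], [-0.19+0.00j, (0.15+0j), -0.70+0.00j, -0.70-0.00j], [-0.33+0.00j, (-0.07+0j), (0.48+0.42j), (0.48-0.42j)], [(-0.74+0j), -0.76+0.00j, 0.31-0.03j, 0.31+0.03j]]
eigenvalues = [(0.35+0j), (-0.4+0j), (-0.09+0.16j), (-0.09-0.16j)]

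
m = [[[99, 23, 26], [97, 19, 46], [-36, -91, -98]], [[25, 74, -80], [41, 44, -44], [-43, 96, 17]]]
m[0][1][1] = 19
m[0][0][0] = 99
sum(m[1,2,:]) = 70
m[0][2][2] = -98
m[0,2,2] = -98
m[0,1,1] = 19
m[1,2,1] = 96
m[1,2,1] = 96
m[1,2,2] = 17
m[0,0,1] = 23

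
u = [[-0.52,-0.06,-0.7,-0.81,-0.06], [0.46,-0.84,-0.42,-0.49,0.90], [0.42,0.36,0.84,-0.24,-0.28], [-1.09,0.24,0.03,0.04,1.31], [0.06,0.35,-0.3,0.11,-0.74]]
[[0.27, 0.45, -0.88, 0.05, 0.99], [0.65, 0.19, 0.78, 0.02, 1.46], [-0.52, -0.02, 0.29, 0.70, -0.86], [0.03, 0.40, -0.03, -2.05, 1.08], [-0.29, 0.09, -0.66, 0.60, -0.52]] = u @ [[-0.3, 0.23, 0.53, 0.96, -0.11], [-0.95, 0.76, -0.54, 0.06, -0.24], [-0.08, -0.45, 0.55, -0.08, -0.75], [-0.00, -0.4, 0.27, -0.56, -0.54], [-0.05, 0.38, 0.50, -0.76, 0.81]]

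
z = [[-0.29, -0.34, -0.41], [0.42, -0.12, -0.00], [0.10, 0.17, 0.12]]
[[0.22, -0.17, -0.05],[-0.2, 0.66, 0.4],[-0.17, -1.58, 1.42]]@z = [[-0.14, -0.06, -0.1], [0.38, 0.06, 0.13], [-0.47, 0.49, 0.24]]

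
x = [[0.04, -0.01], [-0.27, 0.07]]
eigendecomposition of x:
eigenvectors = [[-0.25, 0.14], [-0.97, -0.99]]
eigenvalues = [0.0, 0.11]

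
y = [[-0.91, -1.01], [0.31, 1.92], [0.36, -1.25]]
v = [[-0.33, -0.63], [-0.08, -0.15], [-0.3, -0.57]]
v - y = [[0.58, 0.38], [-0.39, -2.07], [-0.66, 0.68]]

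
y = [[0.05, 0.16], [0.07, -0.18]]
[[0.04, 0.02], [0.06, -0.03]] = y @ [[0.85,-0.02], [-0.02,0.14]]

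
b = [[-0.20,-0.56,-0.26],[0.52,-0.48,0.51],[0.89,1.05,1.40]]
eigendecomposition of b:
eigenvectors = [[0.22, -0.74, -0.58],  [-0.2, -0.29, -0.56],  [-0.95, 0.6, 0.59]]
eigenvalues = [1.41, -0.21, -0.48]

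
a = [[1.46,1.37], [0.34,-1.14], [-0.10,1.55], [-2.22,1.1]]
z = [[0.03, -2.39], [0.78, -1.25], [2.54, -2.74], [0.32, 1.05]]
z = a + [[-1.43, -3.76], [0.44, -0.11], [2.64, -4.29], [2.54, -0.05]]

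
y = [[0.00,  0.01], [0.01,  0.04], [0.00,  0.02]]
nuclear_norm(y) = 0.05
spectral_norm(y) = 0.05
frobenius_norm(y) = 0.05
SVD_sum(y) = [[0.0, 0.01], [0.01, 0.04], [0.0, 0.02]] + [[-0.0, 0.0], [0.00, -0.0], [-0.00, 0.00]]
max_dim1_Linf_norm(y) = 0.04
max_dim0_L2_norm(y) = 0.05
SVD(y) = [[0.21, -0.39], [0.88, 0.47], [0.42, -0.79]] @ diag([0.04665868580904203, 0.004792393824916646]) @ [[0.19, 0.98],[0.98, -0.19]]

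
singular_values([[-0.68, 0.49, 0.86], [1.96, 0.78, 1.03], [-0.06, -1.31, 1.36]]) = [2.35, 1.92, 1.14]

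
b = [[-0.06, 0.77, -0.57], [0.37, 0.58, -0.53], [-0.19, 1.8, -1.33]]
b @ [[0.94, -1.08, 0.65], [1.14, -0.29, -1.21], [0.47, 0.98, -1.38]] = [[0.55, -0.72, -0.18], [0.76, -1.09, 0.27], [1.25, -1.62, -0.47]]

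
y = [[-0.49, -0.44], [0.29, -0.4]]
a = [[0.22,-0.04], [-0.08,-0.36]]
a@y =[[-0.12, -0.08], [-0.07, 0.18]]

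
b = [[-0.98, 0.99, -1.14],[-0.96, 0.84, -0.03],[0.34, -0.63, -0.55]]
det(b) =-0.425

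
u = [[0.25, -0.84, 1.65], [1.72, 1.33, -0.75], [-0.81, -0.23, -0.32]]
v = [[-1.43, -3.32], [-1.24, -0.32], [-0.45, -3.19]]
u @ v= [[-0.06, -5.82], [-3.77, -3.74], [1.59, 3.78]]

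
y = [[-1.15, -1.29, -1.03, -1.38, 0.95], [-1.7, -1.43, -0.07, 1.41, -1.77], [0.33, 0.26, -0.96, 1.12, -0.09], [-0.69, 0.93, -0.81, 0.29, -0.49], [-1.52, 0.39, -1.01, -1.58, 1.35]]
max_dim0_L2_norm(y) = 2.78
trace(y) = -1.90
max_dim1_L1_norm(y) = 6.38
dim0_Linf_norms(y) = [1.7, 1.43, 1.03, 1.58, 1.77]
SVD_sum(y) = [[-0.57,0.06,-0.59,-1.48,1.25], [0.43,-0.04,0.45,1.13,-0.95], [0.18,-0.02,0.18,0.46,-0.39], [0.01,-0.00,0.02,0.04,-0.03], [-0.71,0.07,-0.74,-1.84,1.55]] + [[-1.01, -0.67, -0.35, 0.16, -0.4], [-2.06, -1.38, -0.72, 0.34, -0.82], [-0.03, -0.02, -0.01, 0.00, -0.01], [-0.34, -0.23, -0.12, 0.06, -0.13], [-0.46, -0.31, -0.16, 0.08, -0.19]] + [[0.11, -0.40, 0.32, -0.16, 0.03], [0.03, -0.09, 0.07, -0.04, 0.01], [-0.21, 0.74, -0.60, 0.30, -0.06], [-0.29, 1.01, -0.82, 0.41, -0.08], [-0.14, 0.47, -0.38, 0.19, -0.04]] + [[0.26, -0.27, -0.35, 0.18, 0.18], [-0.08, 0.08, 0.10, -0.05, -0.05], [0.43, -0.44, -0.57, 0.30, 0.3], [-0.14, 0.15, 0.19, -0.10, -0.1], [-0.15, 0.16, 0.2, -0.11, -0.11]] + [[0.05, -0.0, -0.06, -0.09, -0.10],[-0.02, 0.00, 0.02, 0.04, 0.05],[-0.03, 0.0, 0.04, 0.05, 0.07],[0.07, -0.01, -0.08, -0.12, -0.14],[-0.06, 0.01, 0.07, 0.1, 0.13]]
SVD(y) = [[-0.56, -0.43, -0.28, -0.48, -0.45], [0.42, -0.87, -0.06, 0.14, 0.20], [0.17, -0.01, 0.53, -0.78, 0.29], [0.01, -0.14, 0.73, 0.26, -0.62], [-0.69, -0.20, 0.34, 0.28, 0.54]] @ diag([3.776493405103558, 3.1332635749255386, 1.935215047655501, 1.2063983926170965, 0.34482251793172214]) @ [[0.27, -0.03, 0.28, 0.7, -0.59], [0.75, 0.51, 0.26, -0.12, 0.3], [-0.21, 0.72, -0.59, 0.3, -0.06], [-0.45, 0.47, 0.61, -0.32, -0.32], [-0.33, 0.03, 0.37, 0.55, 0.67]]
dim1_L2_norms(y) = [2.62, 3.17, 1.54, 1.52, 2.79]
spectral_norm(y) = 3.78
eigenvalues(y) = [(-2.69+0j), (1.53+0j), (1.11+0j), (-0.93+1.11j), (-0.93-1.11j)]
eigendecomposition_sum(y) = [[-1.05-0.00j, -0.98-0.00j, -0.70+0.00j, 0.15-0.00j, (-0.18-0j)], [-1.85-0.00j, -1.73-0.00j, -1.24+0.00j, 0.26-0.00j, (-0.32-0j)], [(0.22+0j), 0.21+0.00j, 0.15-0.00j, -0.03+0.00j, (0.04+0j)], [(0.4+0j), 0.37+0.00j, (0.26-0j), -0.06+0.00j, (0.07+0j)], [(-0-0j), (-0-0j), (-0+0j), 0.00-0.00j, -0.00-0.00j]] + [[(-1.28-0j), (-0.07+0j), 0.10-0.00j, -3.74+0.00j, (4.06+0j)], [(1.17+0j), 0.06-0.00j, (-0.09+0j), (3.39-0j), -3.69-0.00j], [0.48+0.00j, 0.03-0.00j, -0.04+0.00j, 1.40-0.00j, (-1.52-0j)], [(1.19+0j), 0.06-0.00j, (-0.09+0j), 3.47-0.00j, -3.77-0.00j], [0.21+0.00j, (0.01-0j), -0.02+0.00j, (0.63-0j), (-0.68-0j)]] + [[1.46+0.00j, -0.31-0.00j, -0.23+0.00j, 2.50-0.00j, (-3.01-0j)], [(-1.15+0j), 0.24+0.00j, (0.18-0j), (-1.98+0j), (2.38+0j)], [-0.64+0.00j, 0.13+0.00j, (0.1-0j), (-1.1+0j), 1.32+0.00j], [-1.41+0.00j, 0.30+0.00j, (0.22-0j), (-2.42+0j), 2.90+0.00j], [-0.84+0.00j, 0.18+0.00j, 0.13-0.00j, (-1.44+0j), (1.73+0j)]] + [[(-0.14+0.02j), 0.03-0.01j, -0.10-0.20j, -0.15+0.11j, (0.04+0.02j)], [0.07-0.33j, (-0+0.09j), 0.54-0.08j, -0.13-0.42j, (-0.07+0.08j)], [0.13+0.43j, (-0.05-0.1j), (-0.58+0.44j), 0.42+0.41j, (0.04-0.14j)], [-0.44+0.23j, (0.1-0.08j), (-0.6-0.53j), -0.35+0.54j, 0.15+0.01j], [(-0.45+0.2j), (0.1-0.07j), -0.56-0.57j, (-0.38+0.51j), (0.15+0.02j)]] + [[-0.14-0.02j,(0.03+0.01j),(-0.1+0.2j),-0.15-0.11j,(0.04-0.02j)],[(0.07+0.33j),(-0-0.09j),0.54+0.08j,-0.13+0.42j,-0.07-0.08j],[0.13-0.43j,-0.05+0.10j,-0.58-0.44j,(0.42-0.41j),(0.04+0.14j)],[(-0.44-0.23j),(0.1+0.08j),(-0.6+0.53j),-0.35-0.54j,(0.15-0.01j)],[(-0.45-0.2j),(0.1+0.07j),(-0.56+0.57j),(-0.38-0.51j),(0.15-0.02j)]]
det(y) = -9.53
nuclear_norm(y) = 10.40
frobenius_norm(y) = 5.42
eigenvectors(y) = [[0.48+0.00j,  -0.59+0.00j,  -0.57+0.00j,  (0.14+0.06j),  (0.14-0.06j)], [0.85+0.00j,  (0.54+0j),  0.45+0.00j,  -0.24+0.28j,  (-0.24-0.28j)], [(-0.1+0j),  (0.22+0j),  (0.25+0j),  0.10-0.49j,  0.10+0.49j], [(-0.18+0j),  0.55+0.00j,  (0.55+0j),  (0.55+0j),  0.55-0.00j], [0.00+0.00j,  0.10+0.00j,  (0.33+0j),  0.54+0.03j,  (0.54-0.03j)]]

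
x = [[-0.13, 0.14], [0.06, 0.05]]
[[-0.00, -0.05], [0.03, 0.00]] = x @ [[0.24, 0.18], [0.22, -0.18]]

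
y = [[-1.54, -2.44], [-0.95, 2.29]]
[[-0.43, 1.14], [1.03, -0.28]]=y @ [[-0.26, -0.33], [0.34, -0.26]]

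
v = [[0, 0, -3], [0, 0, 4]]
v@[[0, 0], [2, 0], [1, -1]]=[[-3, 3], [4, -4]]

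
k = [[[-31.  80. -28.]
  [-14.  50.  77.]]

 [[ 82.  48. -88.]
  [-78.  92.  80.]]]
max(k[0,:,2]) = 77.0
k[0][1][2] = 77.0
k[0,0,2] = -28.0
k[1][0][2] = -88.0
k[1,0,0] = 82.0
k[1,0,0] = 82.0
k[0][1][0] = -14.0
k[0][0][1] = 80.0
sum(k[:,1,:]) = 207.0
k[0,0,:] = [-31.0, 80.0, -28.0]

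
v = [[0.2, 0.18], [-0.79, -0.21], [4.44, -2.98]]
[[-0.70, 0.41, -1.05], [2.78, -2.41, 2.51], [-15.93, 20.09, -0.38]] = v @ [[-3.54,3.47,-2.3],[0.07,-1.57,-3.30]]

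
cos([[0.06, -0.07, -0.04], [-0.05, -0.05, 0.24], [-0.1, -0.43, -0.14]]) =[[0.99, -0.01, 0.01], [0.01, 1.05, 0.02], [-0.01, -0.04, 1.04]]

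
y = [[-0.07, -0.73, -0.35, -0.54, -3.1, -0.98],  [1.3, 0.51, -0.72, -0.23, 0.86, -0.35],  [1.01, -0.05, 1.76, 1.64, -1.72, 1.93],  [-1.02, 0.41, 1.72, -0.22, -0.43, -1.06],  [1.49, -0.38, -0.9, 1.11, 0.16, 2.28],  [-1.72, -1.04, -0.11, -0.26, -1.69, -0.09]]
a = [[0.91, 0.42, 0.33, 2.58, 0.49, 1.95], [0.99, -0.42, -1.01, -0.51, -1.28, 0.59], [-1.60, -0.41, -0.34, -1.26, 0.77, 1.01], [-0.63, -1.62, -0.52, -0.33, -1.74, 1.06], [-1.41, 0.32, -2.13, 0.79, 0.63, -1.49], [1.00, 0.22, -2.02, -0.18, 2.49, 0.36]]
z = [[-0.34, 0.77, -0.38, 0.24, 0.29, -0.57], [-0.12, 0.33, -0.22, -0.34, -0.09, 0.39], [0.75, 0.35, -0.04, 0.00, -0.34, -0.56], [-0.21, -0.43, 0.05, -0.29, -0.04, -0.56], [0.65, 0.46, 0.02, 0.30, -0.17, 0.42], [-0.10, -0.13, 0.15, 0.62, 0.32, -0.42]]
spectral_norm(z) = 1.33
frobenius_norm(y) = 7.11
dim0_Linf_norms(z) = [0.75, 0.77, 0.38, 0.62, 0.34, 0.57]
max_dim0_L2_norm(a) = 3.48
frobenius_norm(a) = 7.15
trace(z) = -0.93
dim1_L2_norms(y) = [3.39, 1.84, 3.67, 2.35, 3.1, 2.64]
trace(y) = 2.05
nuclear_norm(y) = 13.55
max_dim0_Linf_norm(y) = 3.1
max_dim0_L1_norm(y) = 7.96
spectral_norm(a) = 4.11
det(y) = -0.00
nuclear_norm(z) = 4.48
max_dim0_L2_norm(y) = 4.05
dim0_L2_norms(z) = [1.08, 1.11, 0.47, 0.86, 0.58, 1.21]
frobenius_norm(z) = 2.27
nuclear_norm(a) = 16.10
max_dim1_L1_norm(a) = 6.77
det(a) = 143.42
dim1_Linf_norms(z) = [0.77, 0.39, 0.75, 0.56, 0.65, 0.62]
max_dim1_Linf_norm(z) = 0.77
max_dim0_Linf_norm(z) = 0.77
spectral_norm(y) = 4.62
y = z @ a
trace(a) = 0.81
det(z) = 0.00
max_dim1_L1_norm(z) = 2.59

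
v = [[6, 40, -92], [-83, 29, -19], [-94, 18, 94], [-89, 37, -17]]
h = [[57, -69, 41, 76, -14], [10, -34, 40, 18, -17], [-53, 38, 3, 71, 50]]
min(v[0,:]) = -92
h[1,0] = 10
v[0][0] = 6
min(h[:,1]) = -69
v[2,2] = 94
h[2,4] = 50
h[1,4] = -17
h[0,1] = -69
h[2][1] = 38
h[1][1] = -34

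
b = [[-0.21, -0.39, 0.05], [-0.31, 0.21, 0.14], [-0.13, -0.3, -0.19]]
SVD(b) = [[-0.73, -0.34, -0.59],[0.24, -0.94, 0.24],[-0.63, 0.03, 0.77]] @ diag([0.564082579490176, 0.39755321850193914, 0.15894112738513794]) @ [[0.29, 0.94, 0.21], [0.90, -0.19, -0.39], [-0.33, 0.3, -0.9]]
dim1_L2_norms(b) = [0.45, 0.4, 0.38]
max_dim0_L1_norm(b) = 0.9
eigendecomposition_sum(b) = [[0.11-0.00j, -0.20-0.00j, (-0.04+0j)],[(-0.16+0j), (0.28+0j), (0.06-0j)],[(0.06-0j), (-0.1-0j), -0.02+0.00j]] + [[(-0.16-0.1j), (-0.1-0.02j), (0.04+0.14j)], [(-0.07-0j), -0.04+0.01j, (0.04+0.04j)], [(-0.09-0.28j), -0.10-0.12j, (-0.08+0.21j)]] + [[(-0.16+0.1j), (-0.1+0.02j), (0.04-0.14j)], [(-0.07+0j), -0.04-0.01j, (0.04-0.04j)], [-0.09+0.28j, -0.10+0.12j, -0.08-0.21j]]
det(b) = 0.04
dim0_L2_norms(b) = [0.4, 0.53, 0.24]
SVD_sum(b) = [[-0.12, -0.39, -0.09],  [0.04, 0.13, 0.03],  [-0.10, -0.33, -0.07]] + [[-0.12,0.03,0.05], [-0.34,0.07,0.15], [0.01,-0.00,-0.01]] + [[0.03, -0.03, 0.08], [-0.01, 0.01, -0.03], [-0.04, 0.04, -0.11]]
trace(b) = -0.19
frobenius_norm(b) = 0.71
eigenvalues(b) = [(0.37+0j), (-0.28+0.12j), (-0.28-0.12j)]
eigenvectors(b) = [[(0.55+0j), (-0.41+0.34j), (-0.41-0.34j)], [(-0.78+0j), -0.07+0.19j, (-0.07-0.19j)], [(0.29+0j), (-0.82+0j), (-0.82-0j)]]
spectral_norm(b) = 0.56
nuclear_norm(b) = 1.12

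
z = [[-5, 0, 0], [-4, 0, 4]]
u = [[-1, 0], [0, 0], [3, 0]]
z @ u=[[5, 0], [16, 0]]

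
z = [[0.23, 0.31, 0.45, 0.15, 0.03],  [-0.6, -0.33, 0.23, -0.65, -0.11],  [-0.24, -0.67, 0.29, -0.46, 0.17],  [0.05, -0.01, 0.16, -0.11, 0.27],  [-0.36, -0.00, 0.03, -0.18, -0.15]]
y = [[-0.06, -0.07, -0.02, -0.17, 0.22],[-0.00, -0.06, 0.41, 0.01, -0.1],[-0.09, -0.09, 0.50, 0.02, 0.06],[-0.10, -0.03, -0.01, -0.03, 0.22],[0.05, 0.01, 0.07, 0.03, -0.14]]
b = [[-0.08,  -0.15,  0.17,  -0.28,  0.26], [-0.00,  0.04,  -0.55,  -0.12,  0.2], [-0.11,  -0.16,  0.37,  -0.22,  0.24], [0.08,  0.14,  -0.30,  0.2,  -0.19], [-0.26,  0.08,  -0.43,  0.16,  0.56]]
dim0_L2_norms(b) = [0.3, 0.28, 0.86, 0.45, 0.72]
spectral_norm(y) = 0.66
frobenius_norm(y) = 0.79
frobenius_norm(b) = 1.28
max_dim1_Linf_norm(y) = 0.5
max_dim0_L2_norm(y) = 0.65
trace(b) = 1.09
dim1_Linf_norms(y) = [0.22, 0.41, 0.5, 0.22, 0.14]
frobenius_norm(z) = 1.57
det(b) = -0.00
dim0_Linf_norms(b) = [0.26, 0.16, 0.55, 0.28, 0.56]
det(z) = -0.01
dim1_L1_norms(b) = [0.94, 0.91, 1.1, 0.91, 1.49]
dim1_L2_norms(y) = [0.29, 0.43, 0.52, 0.25, 0.17]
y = z @ b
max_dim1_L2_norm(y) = 0.52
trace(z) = -0.07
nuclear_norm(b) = 2.08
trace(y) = 0.21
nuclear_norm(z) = 2.73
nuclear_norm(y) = 1.20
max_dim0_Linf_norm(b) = 0.56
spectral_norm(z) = 1.33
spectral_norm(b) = 0.95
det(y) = 0.00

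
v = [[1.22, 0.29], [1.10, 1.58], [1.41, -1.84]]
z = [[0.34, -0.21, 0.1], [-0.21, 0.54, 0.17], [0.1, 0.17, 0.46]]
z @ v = [[0.32, -0.42], [0.58, 0.48], [0.96, -0.55]]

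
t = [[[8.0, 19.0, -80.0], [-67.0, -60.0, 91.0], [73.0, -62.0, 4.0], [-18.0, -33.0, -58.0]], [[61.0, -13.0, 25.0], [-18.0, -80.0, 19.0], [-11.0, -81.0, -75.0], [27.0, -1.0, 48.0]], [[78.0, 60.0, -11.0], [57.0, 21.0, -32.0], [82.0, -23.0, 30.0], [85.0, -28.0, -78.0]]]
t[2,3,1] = -28.0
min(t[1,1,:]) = -80.0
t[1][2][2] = -75.0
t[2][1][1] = 21.0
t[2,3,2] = -78.0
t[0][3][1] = -33.0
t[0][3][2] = -58.0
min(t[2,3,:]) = -78.0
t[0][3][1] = -33.0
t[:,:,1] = [[19.0, -60.0, -62.0, -33.0], [-13.0, -80.0, -81.0, -1.0], [60.0, 21.0, -23.0, -28.0]]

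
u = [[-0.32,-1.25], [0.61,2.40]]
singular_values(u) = [2.79, 0.0]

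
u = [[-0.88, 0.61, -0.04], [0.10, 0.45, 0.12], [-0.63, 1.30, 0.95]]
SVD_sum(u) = [[-0.41, 0.67, 0.37], [-0.17, 0.27, 0.15], [-0.81, 1.31, 0.73]] + [[-0.49, -0.09, -0.38],  [0.17, 0.03, 0.13],  [0.21, 0.04, 0.17]] + [[0.02,0.03,-0.03], [0.1,0.15,-0.16], [-0.03,-0.05,0.05]]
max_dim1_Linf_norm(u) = 1.3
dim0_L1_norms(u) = [1.61, 2.36, 1.11]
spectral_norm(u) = 1.95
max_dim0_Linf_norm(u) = 1.3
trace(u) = 0.52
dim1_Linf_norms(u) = [0.88, 0.45, 1.3]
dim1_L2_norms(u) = [1.07, 0.48, 1.73]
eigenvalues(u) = [-0.96, 0.32, 1.16]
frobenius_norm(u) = 2.09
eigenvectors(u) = [[0.92, -0.29, 0.03], [-0.1, -0.53, 0.17], [0.37, 0.80, 0.98]]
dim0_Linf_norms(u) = [0.88, 1.3, 0.95]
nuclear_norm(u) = 2.92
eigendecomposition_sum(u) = [[-0.90,0.43,-0.05], [0.09,-0.05,0.0], [-0.36,0.17,-0.02]] + [[0.02, 0.13, -0.02], [0.04, 0.24, -0.04], [-0.06, -0.36, 0.06]] + [[-0.01, 0.05, 0.03], [-0.04, 0.26, 0.16], [-0.21, 1.49, 0.90]]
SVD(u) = [[-0.45, 0.87, -0.20],[-0.18, -0.3, -0.94],[-0.88, -0.38, 0.29]] @ diag([1.9461697458221865, 0.7140682695372366, 0.2587079954050587]) @ [[0.48,-0.77,-0.43],[-0.78,-0.14,-0.61],[-0.41,-0.63,0.67]]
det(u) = -0.36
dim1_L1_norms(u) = [1.53, 0.67, 2.88]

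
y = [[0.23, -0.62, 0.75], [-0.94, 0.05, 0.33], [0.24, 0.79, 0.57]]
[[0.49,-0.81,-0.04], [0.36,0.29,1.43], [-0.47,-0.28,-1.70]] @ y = [[0.86,-0.38,0.08], [0.15,0.92,1.18], [-0.25,-1.07,-1.41]]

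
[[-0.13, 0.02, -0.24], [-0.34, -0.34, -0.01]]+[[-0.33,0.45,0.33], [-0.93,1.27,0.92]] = [[-0.46, 0.47, 0.09], [-1.27, 0.93, 0.91]]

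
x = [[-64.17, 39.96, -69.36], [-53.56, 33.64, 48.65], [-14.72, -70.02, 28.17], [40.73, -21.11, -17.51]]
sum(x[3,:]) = 2.109999999999996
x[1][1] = 33.64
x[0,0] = -64.17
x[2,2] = 28.17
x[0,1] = 39.96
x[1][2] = 48.65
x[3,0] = 40.73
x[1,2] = 48.65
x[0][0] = -64.17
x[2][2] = 28.17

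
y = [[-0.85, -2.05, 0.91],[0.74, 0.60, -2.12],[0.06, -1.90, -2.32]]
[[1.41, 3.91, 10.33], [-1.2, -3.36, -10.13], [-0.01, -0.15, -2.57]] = y @ [[3.3, -0.84, -2.31], [-1.48, -1.13, -2.65], [1.30, 0.97, 3.22]]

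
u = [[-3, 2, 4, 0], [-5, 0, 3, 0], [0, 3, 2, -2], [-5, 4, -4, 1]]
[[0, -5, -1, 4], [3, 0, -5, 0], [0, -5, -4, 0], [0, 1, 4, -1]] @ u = [[5, 13, -33, 6], [-9, -9, 2, 10], [25, -12, -23, 8], [0, 8, 15, -9]]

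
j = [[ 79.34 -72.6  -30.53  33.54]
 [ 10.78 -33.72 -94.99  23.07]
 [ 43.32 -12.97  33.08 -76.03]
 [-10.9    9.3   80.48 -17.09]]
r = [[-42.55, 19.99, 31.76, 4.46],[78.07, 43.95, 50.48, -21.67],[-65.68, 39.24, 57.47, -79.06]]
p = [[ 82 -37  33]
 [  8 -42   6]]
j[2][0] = 43.32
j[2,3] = -76.03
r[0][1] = 19.99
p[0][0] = 82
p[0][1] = -37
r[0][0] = -42.55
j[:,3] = [33.54, 23.07, -76.03, -17.09]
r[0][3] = 4.46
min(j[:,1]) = -72.6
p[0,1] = -37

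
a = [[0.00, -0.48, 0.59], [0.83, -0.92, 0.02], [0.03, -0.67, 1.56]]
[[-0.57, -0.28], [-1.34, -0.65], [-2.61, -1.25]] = a @ [[-3.4, -1.63], [-1.66, -0.79], [-2.32, -1.11]]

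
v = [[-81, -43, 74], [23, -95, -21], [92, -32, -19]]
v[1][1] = -95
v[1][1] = -95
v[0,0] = -81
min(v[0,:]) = -81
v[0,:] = [-81, -43, 74]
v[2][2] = -19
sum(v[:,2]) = 34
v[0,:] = [-81, -43, 74]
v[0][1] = -43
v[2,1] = -32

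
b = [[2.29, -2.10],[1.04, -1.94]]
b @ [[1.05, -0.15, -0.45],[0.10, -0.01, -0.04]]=[[2.19,-0.32,-0.95], [0.90,-0.14,-0.39]]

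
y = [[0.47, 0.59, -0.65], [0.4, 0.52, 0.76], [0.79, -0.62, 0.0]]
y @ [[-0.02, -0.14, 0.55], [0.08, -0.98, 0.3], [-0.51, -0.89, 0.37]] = [[0.37, -0.07, 0.2], [-0.35, -1.24, 0.66], [-0.07, 0.50, 0.25]]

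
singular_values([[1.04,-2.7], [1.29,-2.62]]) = [4.11, 0.18]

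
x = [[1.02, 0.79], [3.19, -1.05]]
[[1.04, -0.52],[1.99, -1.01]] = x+[[0.02, -1.31], [-1.2, 0.04]]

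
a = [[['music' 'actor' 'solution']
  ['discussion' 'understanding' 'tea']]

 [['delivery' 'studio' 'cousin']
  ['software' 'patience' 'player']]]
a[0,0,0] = 'music'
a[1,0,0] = 'delivery'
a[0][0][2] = 'solution'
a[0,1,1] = 'understanding'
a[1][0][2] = 'cousin'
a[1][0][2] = 'cousin'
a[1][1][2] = 'player'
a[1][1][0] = 'software'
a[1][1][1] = 'patience'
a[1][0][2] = 'cousin'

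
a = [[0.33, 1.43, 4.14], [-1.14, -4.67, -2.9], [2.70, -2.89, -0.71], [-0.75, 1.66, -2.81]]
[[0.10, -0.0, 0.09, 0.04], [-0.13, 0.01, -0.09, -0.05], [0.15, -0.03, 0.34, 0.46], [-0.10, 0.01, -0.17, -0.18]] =a @ [[0.06, -0.01, 0.11, 0.14],[-0.00, 0.00, -0.02, -0.03],[0.02, 0.00, 0.02, 0.01]]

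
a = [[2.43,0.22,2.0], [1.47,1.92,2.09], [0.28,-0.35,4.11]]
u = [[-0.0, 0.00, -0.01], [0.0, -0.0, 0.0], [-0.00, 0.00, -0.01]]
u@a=[[-0.00, 0.00, -0.04], [0.00, 0.0, 0.0], [-0.00, 0.00, -0.04]]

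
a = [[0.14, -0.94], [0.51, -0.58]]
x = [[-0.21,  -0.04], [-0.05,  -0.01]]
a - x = [[0.35, -0.90], [0.56, -0.57]]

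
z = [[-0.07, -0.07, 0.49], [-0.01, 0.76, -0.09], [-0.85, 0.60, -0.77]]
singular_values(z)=[1.4, 0.61, 0.4]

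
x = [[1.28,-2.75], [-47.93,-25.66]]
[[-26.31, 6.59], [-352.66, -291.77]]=x @ [[1.79, 5.90], [10.4, 0.35]]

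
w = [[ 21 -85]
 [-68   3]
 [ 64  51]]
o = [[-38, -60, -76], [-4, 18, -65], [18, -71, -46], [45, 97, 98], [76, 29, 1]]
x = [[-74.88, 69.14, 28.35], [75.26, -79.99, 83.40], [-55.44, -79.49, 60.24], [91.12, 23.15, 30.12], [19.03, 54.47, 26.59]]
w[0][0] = 21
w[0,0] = 21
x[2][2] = 60.24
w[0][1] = -85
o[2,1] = -71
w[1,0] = -68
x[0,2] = 28.35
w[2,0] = 64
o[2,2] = -46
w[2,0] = 64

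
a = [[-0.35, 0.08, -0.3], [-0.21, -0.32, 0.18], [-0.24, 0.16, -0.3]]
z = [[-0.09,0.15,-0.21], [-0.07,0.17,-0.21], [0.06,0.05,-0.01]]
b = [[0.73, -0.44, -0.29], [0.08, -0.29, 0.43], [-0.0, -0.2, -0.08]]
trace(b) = 0.36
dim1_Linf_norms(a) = [0.35, 0.32, 0.3]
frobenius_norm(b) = 1.06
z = b @ a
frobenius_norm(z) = 0.40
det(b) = 0.08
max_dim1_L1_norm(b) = 1.46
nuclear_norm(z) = 0.47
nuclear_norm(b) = 1.60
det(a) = 0.00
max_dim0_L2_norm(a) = 0.47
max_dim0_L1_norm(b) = 0.93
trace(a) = -0.97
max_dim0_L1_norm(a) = 0.8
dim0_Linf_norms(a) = [0.35, 0.32, 0.3]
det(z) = 0.00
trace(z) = 0.07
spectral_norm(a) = 0.63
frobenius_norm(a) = 0.76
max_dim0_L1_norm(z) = 0.43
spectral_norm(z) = 0.39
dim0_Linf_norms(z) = [0.09, 0.17, 0.21]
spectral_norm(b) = 0.91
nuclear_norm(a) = 1.05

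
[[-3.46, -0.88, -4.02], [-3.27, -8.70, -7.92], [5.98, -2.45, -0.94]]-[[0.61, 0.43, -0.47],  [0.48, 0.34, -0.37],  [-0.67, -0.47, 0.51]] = [[-4.07, -1.31, -3.55], [-3.75, -9.04, -7.55], [6.65, -1.98, -1.45]]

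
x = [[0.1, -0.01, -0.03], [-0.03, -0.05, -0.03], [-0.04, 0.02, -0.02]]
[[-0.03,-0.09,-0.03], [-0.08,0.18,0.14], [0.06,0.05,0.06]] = x @ [[-0.23, -1.52, -1.0], [2.10, -1.87, -1.05], [-0.57, -1.31, -2.01]]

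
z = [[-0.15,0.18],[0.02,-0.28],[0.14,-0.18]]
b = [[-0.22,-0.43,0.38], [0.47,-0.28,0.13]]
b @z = [[0.08, 0.01], [-0.06, 0.14]]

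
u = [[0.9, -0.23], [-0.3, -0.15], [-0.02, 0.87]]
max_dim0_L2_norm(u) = 0.95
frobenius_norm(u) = 1.32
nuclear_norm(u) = 1.85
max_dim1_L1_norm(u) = 1.13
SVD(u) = [[-0.82, 0.48], [0.13, -0.37], [0.56, 0.79]] @ diag([1.0241839410235647, 0.8268901105645413]) @ [[-0.77,  0.64], [0.64,  0.77]]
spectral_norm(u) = 1.02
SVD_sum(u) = [[0.65, -0.54], [-0.10, 0.09], [-0.44, 0.36]] + [[0.25, 0.31], [-0.20, -0.24], [0.42, 0.51]]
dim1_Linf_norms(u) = [0.9, 0.3, 0.87]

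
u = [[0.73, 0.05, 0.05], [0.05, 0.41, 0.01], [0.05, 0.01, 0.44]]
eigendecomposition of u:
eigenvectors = [[0.97, 0.17, 0.14], [0.15, -0.05, -0.99], [0.16, -0.98, 0.08]]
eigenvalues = [0.75, 0.43, 0.4]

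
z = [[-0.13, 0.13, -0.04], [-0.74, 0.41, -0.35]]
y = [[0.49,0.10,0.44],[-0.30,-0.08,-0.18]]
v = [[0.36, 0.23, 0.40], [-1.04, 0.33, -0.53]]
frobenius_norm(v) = 1.35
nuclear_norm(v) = 1.67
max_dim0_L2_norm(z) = 0.75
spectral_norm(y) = 0.75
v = y + z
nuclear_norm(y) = 0.82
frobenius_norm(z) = 0.93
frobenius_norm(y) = 0.76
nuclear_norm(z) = 0.99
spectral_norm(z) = 0.93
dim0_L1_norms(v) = [1.4, 0.56, 0.93]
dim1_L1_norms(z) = [0.3, 1.5]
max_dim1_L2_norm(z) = 0.92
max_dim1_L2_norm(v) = 1.21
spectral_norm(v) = 1.29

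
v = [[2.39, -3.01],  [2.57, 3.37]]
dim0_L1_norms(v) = [4.96, 6.38]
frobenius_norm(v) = 5.72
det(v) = 15.79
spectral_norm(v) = 4.55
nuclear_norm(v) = 8.02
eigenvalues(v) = [(2.88+2.74j), (2.88-2.74j)]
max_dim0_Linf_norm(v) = 3.37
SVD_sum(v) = [[-0.44, -2.51], [0.65, 3.71]] + [[2.83, -0.5], [1.92, -0.34]]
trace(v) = 5.76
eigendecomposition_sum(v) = [[(1.2+1.63j),  (-1.5+1.58j)], [1.28-1.35j,  1.69+1.11j]] + [[1.20-1.63j, (-1.51-1.58j)], [1.28+1.35j, 1.69-1.11j]]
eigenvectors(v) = [[0.73+0.00j, 0.73-0.00j],[-0.12-0.67j, -0.12+0.67j]]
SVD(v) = [[-0.56, 0.83], [0.83, 0.56]] @ diag([4.546922453870015, 3.472678533710353]) @ [[0.17, 0.98], [0.98, -0.17]]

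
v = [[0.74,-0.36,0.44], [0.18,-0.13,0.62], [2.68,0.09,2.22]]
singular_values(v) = [3.62, 0.39, 0.39]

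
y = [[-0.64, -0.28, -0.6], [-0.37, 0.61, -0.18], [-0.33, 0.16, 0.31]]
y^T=[[-0.64, -0.37, -0.33], [-0.28, 0.61, 0.16], [-0.6, -0.18, 0.31]]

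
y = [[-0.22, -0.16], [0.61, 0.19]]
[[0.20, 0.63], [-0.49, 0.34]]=y@[[-0.71, 3.10], [-0.28, -8.18]]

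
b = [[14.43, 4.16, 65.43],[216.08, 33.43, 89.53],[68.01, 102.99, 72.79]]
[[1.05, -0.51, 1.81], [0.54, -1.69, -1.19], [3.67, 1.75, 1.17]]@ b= [[28.05,173.73,154.79], [-438.31,-176.81,-202.59], [510.67,194.27,481.97]]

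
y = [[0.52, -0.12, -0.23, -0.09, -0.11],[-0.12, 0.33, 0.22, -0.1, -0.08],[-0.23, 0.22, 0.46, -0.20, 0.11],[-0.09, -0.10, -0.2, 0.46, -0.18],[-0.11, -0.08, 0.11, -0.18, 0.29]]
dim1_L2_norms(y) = [0.6, 0.43, 0.6, 0.55, 0.38]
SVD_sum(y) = [[0.21, -0.16, -0.29, 0.16, -0.11], [-0.16, 0.13, 0.22, -0.13, 0.09], [-0.29, 0.22, 0.39, -0.22, 0.15], [0.16, -0.13, -0.22, 0.13, -0.09], [-0.11, 0.09, 0.15, -0.09, 0.06]] + [[0.25, -0.03, 0.01, -0.28, 0.08], [-0.03, 0.0, -0.00, 0.03, -0.01], [0.01, -0.00, 0.0, -0.01, 0.00], [-0.28, 0.03, -0.01, 0.31, -0.09], [0.08, -0.01, 0.0, -0.09, 0.03]] + [[0.04, 0.08, 0.02, 0.0, -0.09], [0.08, 0.17, 0.04, 0.0, -0.18], [0.02, 0.04, 0.01, 0.0, -0.04], [0.0, 0.00, 0.00, 0.0, -0.00], [-0.09, -0.18, -0.04, -0.0, 0.18]] + [[0.01, -0.02, 0.03, 0.01, -0.00],  [-0.02, 0.02, -0.04, -0.02, 0.00],  [0.03, -0.04, 0.06, 0.03, -0.01],  [0.01, -0.02, 0.03, 0.01, -0.00],  [-0.00, 0.0, -0.01, -0.00, 0.00]] + [[0.00, 0.01, -0.0, 0.01, 0.01], [0.01, 0.01, -0.00, 0.01, 0.01], [-0.00, -0.00, 0.00, -0.0, -0.00], [0.01, 0.01, -0.00, 0.01, 0.01], [0.01, 0.01, -0.00, 0.01, 0.02]]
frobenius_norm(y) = 1.17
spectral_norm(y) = 0.91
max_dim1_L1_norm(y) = 1.22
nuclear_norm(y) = 2.06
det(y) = 0.00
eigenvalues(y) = [0.91, 0.59, 0.4, 0.04, 0.12]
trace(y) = 2.06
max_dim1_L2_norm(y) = 0.6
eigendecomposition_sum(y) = [[0.21,-0.16,-0.29,0.16,-0.11], [-0.16,0.13,0.22,-0.13,0.09], [-0.29,0.22,0.39,-0.22,0.15], [0.16,-0.13,-0.22,0.13,-0.09], [-0.11,0.09,0.15,-0.09,0.06]] + [[0.25,-0.03,0.01,-0.28,0.08], [-0.03,0.0,-0.0,0.03,-0.01], [0.01,-0.0,0.00,-0.01,0.00], [-0.28,0.03,-0.01,0.31,-0.09], [0.08,-0.01,0.0,-0.09,0.03]] + [[0.04, 0.08, 0.02, 0.0, -0.09], [0.08, 0.17, 0.04, 0.0, -0.18], [0.02, 0.04, 0.01, 0.00, -0.04], [0.0, 0.0, 0.00, 0.0, -0.00], [-0.09, -0.18, -0.04, -0.0, 0.18]] + [[0.0, 0.01, -0.0, 0.01, 0.01], [0.01, 0.01, -0.00, 0.01, 0.01], [-0.00, -0.00, 0.00, -0.00, -0.0], [0.01, 0.01, -0.00, 0.01, 0.01], [0.01, 0.01, -0.0, 0.01, 0.02]] + [[0.01, -0.02, 0.03, 0.01, -0.0], [-0.02, 0.02, -0.04, -0.02, 0.0], [0.03, -0.04, 0.06, 0.03, -0.01], [0.01, -0.02, 0.03, 0.01, -0.00], [-0.00, 0.00, -0.01, -0.0, 0.0]]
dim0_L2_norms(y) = [0.6, 0.43, 0.6, 0.55, 0.38]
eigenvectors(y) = [[-0.48, 0.65, 0.32, -0.35, 0.35], [0.37, -0.08, 0.65, -0.49, -0.44], [0.65, 0.02, 0.14, 0.02, 0.75], [-0.38, -0.72, 0.02, -0.46, 0.35], [0.26, 0.22, -0.67, -0.65, -0.09]]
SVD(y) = [[-0.48, -0.65, -0.32, 0.35, 0.35], [0.37, 0.08, -0.65, -0.44, 0.49], [0.65, -0.02, -0.14, 0.75, -0.02], [-0.38, 0.72, -0.02, 0.35, 0.46], [0.26, -0.22, 0.67, -0.09, 0.65]] @ diag([0.9145936056060017, 0.5904341132869364, 0.4002213063124769, 0.11581419396553778, 0.0389367808290468]) @ [[-0.48, 0.37, 0.65, -0.38, 0.26], [-0.65, 0.08, -0.02, 0.72, -0.22], [-0.32, -0.65, -0.14, -0.02, 0.67], [0.35, -0.44, 0.75, 0.35, -0.09], [0.35, 0.49, -0.02, 0.46, 0.65]]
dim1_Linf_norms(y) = [0.52, 0.33, 0.46, 0.46, 0.29]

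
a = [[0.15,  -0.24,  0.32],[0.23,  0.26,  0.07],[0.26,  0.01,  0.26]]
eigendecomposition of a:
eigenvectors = [[(-0.66+0j), 0.09+0.23j, 0.09-0.23j], [(0.41+0j), (0.77+0j), (0.77-0j)], [(0.63+0j), (0.57+0.16j), 0.57-0.16j]]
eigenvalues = [(-0.01+0j), (0.34+0.08j), (0.34-0.08j)]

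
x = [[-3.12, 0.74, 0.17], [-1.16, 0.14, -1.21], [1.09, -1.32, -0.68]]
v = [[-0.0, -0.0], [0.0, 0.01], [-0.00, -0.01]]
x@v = [[0.00,0.01], [0.0,0.01], [0.00,-0.01]]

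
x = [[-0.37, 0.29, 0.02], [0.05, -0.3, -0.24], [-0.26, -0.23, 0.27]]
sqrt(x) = [[0.07, 1.53, 0.49],[-0.15, 0.03, -0.23],[-0.29, 0.29, 0.69]]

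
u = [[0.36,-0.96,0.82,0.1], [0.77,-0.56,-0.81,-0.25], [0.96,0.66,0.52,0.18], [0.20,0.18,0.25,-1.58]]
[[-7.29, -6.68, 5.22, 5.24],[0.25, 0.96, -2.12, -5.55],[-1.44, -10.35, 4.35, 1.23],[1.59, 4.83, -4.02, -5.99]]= u @ [[-1.6, -6.5, 2.16, -1.41], [3.56, -0.63, -0.74, -1.23], [-3.85, -5.44, 4.14, 5.05], [-1.41, -4.81, 3.39, 4.27]]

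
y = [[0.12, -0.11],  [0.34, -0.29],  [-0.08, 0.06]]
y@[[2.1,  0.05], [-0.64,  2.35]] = [[0.32, -0.25], [0.90, -0.66], [-0.21, 0.14]]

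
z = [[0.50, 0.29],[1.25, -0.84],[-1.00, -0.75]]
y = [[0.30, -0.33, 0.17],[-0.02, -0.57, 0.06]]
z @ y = [[0.14, -0.33, 0.10], [0.39, 0.07, 0.16], [-0.28, 0.76, -0.22]]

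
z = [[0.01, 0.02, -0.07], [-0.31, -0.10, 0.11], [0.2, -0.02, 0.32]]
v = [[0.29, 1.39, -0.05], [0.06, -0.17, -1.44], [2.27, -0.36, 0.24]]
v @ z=[[-0.44, -0.13, 0.12], [-0.23, 0.05, -0.48], [0.18, 0.08, -0.12]]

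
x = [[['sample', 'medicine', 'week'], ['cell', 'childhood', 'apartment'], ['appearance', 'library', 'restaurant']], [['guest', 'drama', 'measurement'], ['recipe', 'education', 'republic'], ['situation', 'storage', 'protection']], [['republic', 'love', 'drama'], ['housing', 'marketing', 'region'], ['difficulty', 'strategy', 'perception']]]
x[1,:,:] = [['guest', 'drama', 'measurement'], ['recipe', 'education', 'republic'], ['situation', 'storage', 'protection']]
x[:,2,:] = [['appearance', 'library', 'restaurant'], ['situation', 'storage', 'protection'], ['difficulty', 'strategy', 'perception']]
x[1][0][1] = 'drama'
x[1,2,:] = ['situation', 'storage', 'protection']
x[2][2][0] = 'difficulty'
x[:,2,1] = ['library', 'storage', 'strategy']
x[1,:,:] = [['guest', 'drama', 'measurement'], ['recipe', 'education', 'republic'], ['situation', 'storage', 'protection']]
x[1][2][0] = 'situation'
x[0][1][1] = 'childhood'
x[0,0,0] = 'sample'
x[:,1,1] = ['childhood', 'education', 'marketing']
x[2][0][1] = 'love'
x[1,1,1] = 'education'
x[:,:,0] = [['sample', 'cell', 'appearance'], ['guest', 'recipe', 'situation'], ['republic', 'housing', 'difficulty']]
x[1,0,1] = 'drama'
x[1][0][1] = 'drama'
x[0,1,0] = 'cell'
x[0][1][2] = 'apartment'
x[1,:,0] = ['guest', 'recipe', 'situation']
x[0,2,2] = 'restaurant'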